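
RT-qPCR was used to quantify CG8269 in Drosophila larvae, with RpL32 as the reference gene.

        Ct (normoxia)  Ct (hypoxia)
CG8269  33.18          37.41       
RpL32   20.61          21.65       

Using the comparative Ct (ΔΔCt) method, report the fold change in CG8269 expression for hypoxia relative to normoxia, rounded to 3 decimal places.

0.110

ΔCt(normoxia) = 33.180 − 20.610 = 12.570
ΔCt(hypoxia) = 37.410 − 21.650 = 15.760
ΔΔCt = 15.760 − 12.570 = 3.190
Fold change = 2^(−3.190) = 0.1096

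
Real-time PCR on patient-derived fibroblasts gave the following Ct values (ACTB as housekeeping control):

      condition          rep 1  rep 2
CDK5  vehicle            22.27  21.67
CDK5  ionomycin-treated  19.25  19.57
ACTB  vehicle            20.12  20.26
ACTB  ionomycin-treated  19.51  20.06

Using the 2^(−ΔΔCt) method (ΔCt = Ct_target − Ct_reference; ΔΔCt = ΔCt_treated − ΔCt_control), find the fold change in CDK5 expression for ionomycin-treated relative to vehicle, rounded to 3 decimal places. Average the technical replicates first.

4.454

Mean Ct: CDK5 vehicle 21.970; CDK5 ionomycin-treated 19.410; ACTB vehicle 20.190; ACTB ionomycin-treated 19.785
ΔCt(vehicle) = 21.970 − 20.190 = 1.780
ΔCt(ionomycin-treated) = 19.410 − 19.785 = -0.375
ΔΔCt = -0.375 − 1.780 = -2.155
Fold change = 2^(−(-2.155)) = 2^2.155 = 4.4537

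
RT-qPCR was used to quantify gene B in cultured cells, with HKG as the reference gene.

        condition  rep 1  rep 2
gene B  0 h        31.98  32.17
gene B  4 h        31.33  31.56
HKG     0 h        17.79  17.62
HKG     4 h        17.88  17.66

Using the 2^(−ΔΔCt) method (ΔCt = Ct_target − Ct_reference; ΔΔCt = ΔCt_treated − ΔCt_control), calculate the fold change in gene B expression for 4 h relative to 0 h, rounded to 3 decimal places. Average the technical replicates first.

Mean Ct: gene B 0 h 32.075; gene B 4 h 31.445; HKG 0 h 17.705; HKG 4 h 17.770
ΔCt(0 h) = 32.075 − 17.705 = 14.370
ΔCt(4 h) = 31.445 − 17.770 = 13.675
ΔΔCt = 13.675 − 14.370 = -0.695
Fold change = 2^(−(-0.695)) = 2^0.695 = 1.6189

1.619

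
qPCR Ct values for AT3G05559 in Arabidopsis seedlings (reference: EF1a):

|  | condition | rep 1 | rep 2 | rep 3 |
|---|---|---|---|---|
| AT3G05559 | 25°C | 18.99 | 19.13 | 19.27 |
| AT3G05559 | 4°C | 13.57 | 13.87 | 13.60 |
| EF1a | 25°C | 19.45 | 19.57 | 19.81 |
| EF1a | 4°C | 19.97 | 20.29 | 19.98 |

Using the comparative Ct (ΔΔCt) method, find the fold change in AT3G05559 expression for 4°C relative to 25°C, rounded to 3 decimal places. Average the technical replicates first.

Mean Ct: AT3G05559 25°C 19.130; AT3G05559 4°C 13.680; EF1a 25°C 19.610; EF1a 4°C 20.080
ΔCt(25°C) = 19.130 − 19.610 = -0.480
ΔCt(4°C) = 13.680 − 20.080 = -6.400
ΔΔCt = -6.400 − (-0.480) = -5.920
Fold change = 2^(−(-5.920)) = 2^5.920 = 60.5477

60.548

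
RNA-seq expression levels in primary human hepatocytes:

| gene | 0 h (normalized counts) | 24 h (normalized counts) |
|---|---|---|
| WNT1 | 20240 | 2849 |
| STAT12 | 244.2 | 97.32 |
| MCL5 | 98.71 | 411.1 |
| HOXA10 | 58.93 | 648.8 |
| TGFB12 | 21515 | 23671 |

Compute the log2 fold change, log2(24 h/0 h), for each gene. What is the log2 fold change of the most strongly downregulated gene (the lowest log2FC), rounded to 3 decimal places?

log2(2849/20240) = -2.829  (WNT1)
log2(97.32/244.2) = -1.327  (STAT12)
log2(411.1/98.71) = 2.058  (MCL5)
log2(648.8/58.93) = 3.461  (HOXA10)
log2(23671/21515) = 0.138  (TGFB12)
WNT1 is most strongly downregulated.

-2.829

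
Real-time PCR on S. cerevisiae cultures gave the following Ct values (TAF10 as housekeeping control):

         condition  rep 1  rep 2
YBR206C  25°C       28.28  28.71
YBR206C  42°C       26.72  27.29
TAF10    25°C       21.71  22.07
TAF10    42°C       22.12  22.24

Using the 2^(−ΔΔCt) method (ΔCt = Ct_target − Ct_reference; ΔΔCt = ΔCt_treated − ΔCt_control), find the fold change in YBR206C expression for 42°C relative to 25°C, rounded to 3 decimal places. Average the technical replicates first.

3.434

Mean Ct: YBR206C 25°C 28.495; YBR206C 42°C 27.005; TAF10 25°C 21.890; TAF10 42°C 22.180
ΔCt(25°C) = 28.495 − 21.890 = 6.605
ΔCt(42°C) = 27.005 − 22.180 = 4.825
ΔΔCt = 4.825 − 6.605 = -1.780
Fold change = 2^(−(-1.780)) = 2^1.780 = 3.4343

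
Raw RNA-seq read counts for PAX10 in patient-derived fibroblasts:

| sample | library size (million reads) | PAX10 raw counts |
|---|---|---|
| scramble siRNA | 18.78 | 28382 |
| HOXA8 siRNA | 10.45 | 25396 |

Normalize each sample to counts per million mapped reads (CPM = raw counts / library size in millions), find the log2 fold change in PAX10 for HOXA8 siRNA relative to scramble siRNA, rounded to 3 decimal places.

CPM(scramble siRNA) = 28382 / 18.78 = 1511.2886
CPM(HOXA8 siRNA) = 25396 / 10.45 = 2430.2392
Fold change = 2430.2392 / 1511.2886 = 1.60806
log2(1.60806) = 0.6853

0.685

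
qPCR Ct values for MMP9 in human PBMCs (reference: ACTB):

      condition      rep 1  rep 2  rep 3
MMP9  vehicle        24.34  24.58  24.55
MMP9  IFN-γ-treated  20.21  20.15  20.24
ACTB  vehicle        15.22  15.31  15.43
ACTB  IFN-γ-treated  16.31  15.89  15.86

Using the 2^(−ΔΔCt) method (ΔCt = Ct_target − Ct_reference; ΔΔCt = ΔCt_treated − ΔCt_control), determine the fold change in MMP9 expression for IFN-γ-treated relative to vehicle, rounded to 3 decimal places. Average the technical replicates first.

31.779

Mean Ct: MMP9 vehicle 24.490; MMP9 IFN-γ-treated 20.200; ACTB vehicle 15.320; ACTB IFN-γ-treated 16.020
ΔCt(vehicle) = 24.490 − 15.320 = 9.170
ΔCt(IFN-γ-treated) = 20.200 − 16.020 = 4.180
ΔΔCt = 4.180 − 9.170 = -4.990
Fold change = 2^(−(-4.990)) = 2^4.990 = 31.7790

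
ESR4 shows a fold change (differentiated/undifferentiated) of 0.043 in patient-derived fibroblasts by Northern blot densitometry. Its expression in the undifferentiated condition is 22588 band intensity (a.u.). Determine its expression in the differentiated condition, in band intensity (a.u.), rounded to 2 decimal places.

differentiated expression = 22588 × 0.043 = 971.28

971.28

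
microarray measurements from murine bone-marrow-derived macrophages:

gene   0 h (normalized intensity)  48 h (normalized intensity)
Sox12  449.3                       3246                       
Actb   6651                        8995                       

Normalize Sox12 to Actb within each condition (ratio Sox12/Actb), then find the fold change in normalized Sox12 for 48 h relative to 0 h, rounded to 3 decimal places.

5.342

Sox12/Actb (0 h) = 449.3 / 6651 = 0.067554
Sox12/Actb (48 h) = 3246 / 8995 = 0.36087
Fold change = 0.36087 / 0.067554 = 5.3419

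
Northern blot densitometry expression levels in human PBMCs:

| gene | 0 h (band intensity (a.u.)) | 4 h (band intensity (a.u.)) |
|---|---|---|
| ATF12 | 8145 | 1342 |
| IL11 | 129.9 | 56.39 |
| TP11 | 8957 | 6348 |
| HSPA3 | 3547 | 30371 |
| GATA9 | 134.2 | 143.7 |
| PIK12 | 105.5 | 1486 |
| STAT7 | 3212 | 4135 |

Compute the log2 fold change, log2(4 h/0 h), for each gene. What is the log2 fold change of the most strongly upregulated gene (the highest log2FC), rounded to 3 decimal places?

log2(1342/8145) = -2.602  (ATF12)
log2(56.39/129.9) = -1.204  (IL11)
log2(6348/8957) = -0.497  (TP11)
log2(30371/3547) = 3.098  (HSPA3)
log2(143.7/134.2) = 0.099  (GATA9)
log2(1486/105.5) = 3.816  (PIK12)
log2(4135/3212) = 0.364  (STAT7)
PIK12 is most strongly upregulated.

3.816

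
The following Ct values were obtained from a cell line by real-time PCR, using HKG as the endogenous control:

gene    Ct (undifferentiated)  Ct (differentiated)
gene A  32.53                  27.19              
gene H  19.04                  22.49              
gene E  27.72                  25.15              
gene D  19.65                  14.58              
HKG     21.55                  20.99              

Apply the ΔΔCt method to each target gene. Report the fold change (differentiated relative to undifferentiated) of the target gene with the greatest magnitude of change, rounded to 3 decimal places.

gene A: ΔΔCt = (27.19−20.99) − (32.53−21.55) = 6.20 − 10.98 = -4.78; fold change = 2^4.78 = 27.474
gene H: ΔΔCt = (22.49−20.99) − (19.04−21.55) = 1.50 − (-2.51) = 4.01; fold change = 2^-4.01 = 0.062
gene E: ΔΔCt = (25.15−20.99) − (27.72−21.55) = 4.16 − 6.17 = -2.01; fold change = 2^2.01 = 4.028
gene D: ΔΔCt = (14.58−20.99) − (19.65−21.55) = -6.41 − (-1.90) = -4.51; fold change = 2^4.51 = 22.785
gene A has the largest |ΔΔCt| = 4.78.

27.474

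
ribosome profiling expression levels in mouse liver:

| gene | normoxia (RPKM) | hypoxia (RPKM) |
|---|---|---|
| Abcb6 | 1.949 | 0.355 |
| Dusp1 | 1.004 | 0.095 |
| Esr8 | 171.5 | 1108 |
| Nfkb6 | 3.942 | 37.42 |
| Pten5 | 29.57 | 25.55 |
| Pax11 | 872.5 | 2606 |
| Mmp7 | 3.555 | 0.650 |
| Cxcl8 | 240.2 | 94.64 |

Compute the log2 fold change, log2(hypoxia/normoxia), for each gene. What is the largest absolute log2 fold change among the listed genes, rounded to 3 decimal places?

3.402

log2(0.355/1.949) = -2.457  (Abcb6)
log2(0.095/1.004) = -3.402  (Dusp1)
log2(1108/171.5) = 2.692  (Esr8)
log2(37.42/3.942) = 3.247  (Nfkb6)
log2(25.55/29.57) = -0.211  (Pten5)
log2(2606/872.5) = 1.579  (Pax11)
log2(0.650/3.555) = -2.451  (Mmp7)
log2(94.64/240.2) = -1.344  (Cxcl8)
The largest magnitude belongs to Dusp1.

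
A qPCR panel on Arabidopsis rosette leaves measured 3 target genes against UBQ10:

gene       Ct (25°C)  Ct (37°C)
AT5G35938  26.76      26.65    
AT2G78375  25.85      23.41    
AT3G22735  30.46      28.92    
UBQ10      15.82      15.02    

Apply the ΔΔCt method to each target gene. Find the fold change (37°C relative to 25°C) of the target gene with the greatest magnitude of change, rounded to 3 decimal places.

AT5G35938: ΔΔCt = (26.65−15.02) − (26.76−15.82) = 11.63 − 10.94 = 0.69; fold change = 2^-0.69 = 0.620
AT2G78375: ΔΔCt = (23.41−15.02) − (25.85−15.82) = 8.39 − 10.03 = -1.64; fold change = 2^1.64 = 3.117
AT3G22735: ΔΔCt = (28.92−15.02) − (30.46−15.82) = 13.90 − 14.64 = -0.74; fold change = 2^0.74 = 1.670
AT2G78375 has the largest |ΔΔCt| = 1.64.

3.117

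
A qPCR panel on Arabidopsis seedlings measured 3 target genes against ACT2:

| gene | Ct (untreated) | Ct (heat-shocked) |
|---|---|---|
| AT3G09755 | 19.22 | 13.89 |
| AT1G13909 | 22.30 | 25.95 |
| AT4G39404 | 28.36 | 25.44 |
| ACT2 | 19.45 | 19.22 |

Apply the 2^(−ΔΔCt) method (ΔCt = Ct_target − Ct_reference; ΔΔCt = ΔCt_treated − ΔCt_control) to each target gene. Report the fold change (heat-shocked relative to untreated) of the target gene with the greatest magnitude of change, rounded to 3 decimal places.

34.297

AT3G09755: ΔΔCt = (13.89−19.22) − (19.22−19.45) = -5.33 − (-0.23) = -5.10; fold change = 2^5.10 = 34.297
AT1G13909: ΔΔCt = (25.95−19.22) − (22.30−19.45) = 6.73 − 2.85 = 3.88; fold change = 2^-3.88 = 0.068
AT4G39404: ΔΔCt = (25.44−19.22) − (28.36−19.45) = 6.22 − 8.91 = -2.69; fold change = 2^2.69 = 6.453
AT3G09755 has the largest |ΔΔCt| = 5.10.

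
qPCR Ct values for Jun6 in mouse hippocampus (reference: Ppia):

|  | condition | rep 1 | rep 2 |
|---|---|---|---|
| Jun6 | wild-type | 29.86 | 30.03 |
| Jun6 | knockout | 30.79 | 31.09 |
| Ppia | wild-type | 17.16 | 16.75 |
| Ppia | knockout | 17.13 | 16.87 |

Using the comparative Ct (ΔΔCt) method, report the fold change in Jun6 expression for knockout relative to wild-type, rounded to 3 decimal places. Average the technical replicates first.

Mean Ct: Jun6 wild-type 29.945; Jun6 knockout 30.940; Ppia wild-type 16.955; Ppia knockout 17.000
ΔCt(wild-type) = 29.945 − 16.955 = 12.990
ΔCt(knockout) = 30.940 − 17.000 = 13.940
ΔΔCt = 13.940 − 12.990 = 0.950
Fold change = 2^(−0.950) = 0.5176

0.518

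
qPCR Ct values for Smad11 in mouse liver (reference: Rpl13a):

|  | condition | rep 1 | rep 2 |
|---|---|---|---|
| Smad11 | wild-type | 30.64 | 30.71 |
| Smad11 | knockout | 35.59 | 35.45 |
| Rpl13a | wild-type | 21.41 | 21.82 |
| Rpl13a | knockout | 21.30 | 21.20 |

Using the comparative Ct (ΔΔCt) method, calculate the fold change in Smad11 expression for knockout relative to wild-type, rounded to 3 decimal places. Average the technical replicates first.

Mean Ct: Smad11 wild-type 30.675; Smad11 knockout 35.520; Rpl13a wild-type 21.615; Rpl13a knockout 21.250
ΔCt(wild-type) = 30.675 − 21.615 = 9.060
ΔCt(knockout) = 35.520 − 21.250 = 14.270
ΔΔCt = 14.270 − 9.060 = 5.210
Fold change = 2^(−5.210) = 0.0270

0.027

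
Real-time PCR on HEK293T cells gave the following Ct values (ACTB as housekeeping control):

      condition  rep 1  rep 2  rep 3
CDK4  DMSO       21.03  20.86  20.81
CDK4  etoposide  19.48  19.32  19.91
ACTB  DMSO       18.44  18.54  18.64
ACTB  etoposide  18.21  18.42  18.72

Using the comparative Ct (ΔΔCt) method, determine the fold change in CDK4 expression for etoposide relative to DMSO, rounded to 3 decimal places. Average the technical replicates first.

Mean Ct: CDK4 DMSO 20.900; CDK4 etoposide 19.570; ACTB DMSO 18.540; ACTB etoposide 18.450
ΔCt(DMSO) = 20.900 − 18.540 = 2.360
ΔCt(etoposide) = 19.570 − 18.450 = 1.120
ΔΔCt = 1.120 − 2.360 = -1.240
Fold change = 2^(−(-1.240)) = 2^1.240 = 2.3620

2.362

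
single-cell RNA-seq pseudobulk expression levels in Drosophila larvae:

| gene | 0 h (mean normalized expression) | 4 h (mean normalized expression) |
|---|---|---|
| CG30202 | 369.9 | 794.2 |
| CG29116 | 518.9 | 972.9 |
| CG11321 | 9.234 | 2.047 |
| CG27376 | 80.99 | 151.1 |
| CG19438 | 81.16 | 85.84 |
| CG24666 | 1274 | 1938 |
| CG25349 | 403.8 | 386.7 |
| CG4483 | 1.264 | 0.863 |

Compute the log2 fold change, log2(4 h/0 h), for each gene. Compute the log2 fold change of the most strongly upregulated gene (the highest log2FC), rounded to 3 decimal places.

1.102

log2(794.2/369.9) = 1.102  (CG30202)
log2(972.9/518.9) = 0.907  (CG29116)
log2(2.047/9.234) = -2.173  (CG11321)
log2(151.1/80.99) = 0.900  (CG27376)
log2(85.84/81.16) = 0.081  (CG19438)
log2(1938/1274) = 0.605  (CG24666)
log2(386.7/403.8) = -0.062  (CG25349)
log2(0.863/1.264) = -0.551  (CG4483)
CG30202 is most strongly upregulated.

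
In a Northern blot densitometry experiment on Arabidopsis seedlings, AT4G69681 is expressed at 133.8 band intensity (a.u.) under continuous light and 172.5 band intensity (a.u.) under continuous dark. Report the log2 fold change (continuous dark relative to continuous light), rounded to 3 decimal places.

Fold change = 172.5 / 133.8 = 1.2892
log2(1.2892) = 0.3665

0.367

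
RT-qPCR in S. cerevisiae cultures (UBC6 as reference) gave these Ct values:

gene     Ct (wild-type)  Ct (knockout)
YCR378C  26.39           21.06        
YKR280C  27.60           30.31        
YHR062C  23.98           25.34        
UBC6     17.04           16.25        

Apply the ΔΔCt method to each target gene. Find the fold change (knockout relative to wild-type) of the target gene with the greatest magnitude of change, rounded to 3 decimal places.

YCR378C: ΔΔCt = (21.06−16.25) − (26.39−17.04) = 4.81 − 9.35 = -4.54; fold change = 2^4.54 = 23.264
YKR280C: ΔΔCt = (30.31−16.25) − (27.60−17.04) = 14.06 − 10.56 = 3.50; fold change = 2^-3.50 = 0.088
YHR062C: ΔΔCt = (25.34−16.25) − (23.98−17.04) = 9.09 − 6.94 = 2.15; fold change = 2^-2.15 = 0.225
YCR378C has the largest |ΔΔCt| = 4.54.

23.264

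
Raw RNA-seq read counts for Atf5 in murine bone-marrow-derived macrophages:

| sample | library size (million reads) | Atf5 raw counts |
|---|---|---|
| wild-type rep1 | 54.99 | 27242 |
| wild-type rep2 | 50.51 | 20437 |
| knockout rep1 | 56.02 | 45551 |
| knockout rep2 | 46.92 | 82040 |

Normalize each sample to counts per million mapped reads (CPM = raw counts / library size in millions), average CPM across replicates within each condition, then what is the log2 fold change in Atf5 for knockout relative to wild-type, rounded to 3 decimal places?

1.509

CPM(wild-type rep1) = 27242 / 54.99 = 495.3992
CPM(wild-type rep2) = 20437 / 50.51 = 404.6129
CPM(knockout rep1) = 45551 / 56.02 = 813.1203
CPM(knockout rep2) = 82040 / 46.92 = 1748.5081
mean CPM(wild-type) = 450.0061; mean CPM(knockout) = 1280.8142
Fold change = 1280.8142 / 450.0061 = 2.84622
log2(2.84622) = 1.5090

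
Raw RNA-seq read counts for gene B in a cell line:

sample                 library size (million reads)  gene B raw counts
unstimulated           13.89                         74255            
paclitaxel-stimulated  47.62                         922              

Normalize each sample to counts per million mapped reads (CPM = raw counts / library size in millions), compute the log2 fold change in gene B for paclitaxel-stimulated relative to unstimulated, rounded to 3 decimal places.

CPM(unstimulated) = 74255 / 13.89 = 5345.9323
CPM(paclitaxel-stimulated) = 922 / 47.62 = 19.3616
Fold change = 19.3616 / 5345.9323 = 0.00362
log2(0.00362) = -8.1091

-8.109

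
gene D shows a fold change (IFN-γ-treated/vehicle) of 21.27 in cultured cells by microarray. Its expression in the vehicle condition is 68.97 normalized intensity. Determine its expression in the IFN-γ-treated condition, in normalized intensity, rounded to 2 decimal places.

IFN-γ-treated expression = 68.97 × 21.27 = 1466.99

1466.99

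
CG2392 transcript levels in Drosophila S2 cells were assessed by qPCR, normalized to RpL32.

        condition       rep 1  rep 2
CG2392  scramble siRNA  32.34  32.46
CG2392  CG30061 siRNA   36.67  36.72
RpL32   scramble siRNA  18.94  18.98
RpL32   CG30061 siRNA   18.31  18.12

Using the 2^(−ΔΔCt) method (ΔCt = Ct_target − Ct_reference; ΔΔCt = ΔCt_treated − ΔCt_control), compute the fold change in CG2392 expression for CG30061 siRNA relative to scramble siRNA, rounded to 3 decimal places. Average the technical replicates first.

0.030

Mean Ct: CG2392 scramble siRNA 32.400; CG2392 CG30061 siRNA 36.695; RpL32 scramble siRNA 18.960; RpL32 CG30061 siRNA 18.215
ΔCt(scramble siRNA) = 32.400 − 18.960 = 13.440
ΔCt(CG30061 siRNA) = 36.695 − 18.215 = 18.480
ΔΔCt = 18.480 − 13.440 = 5.040
Fold change = 2^(−5.040) = 0.0304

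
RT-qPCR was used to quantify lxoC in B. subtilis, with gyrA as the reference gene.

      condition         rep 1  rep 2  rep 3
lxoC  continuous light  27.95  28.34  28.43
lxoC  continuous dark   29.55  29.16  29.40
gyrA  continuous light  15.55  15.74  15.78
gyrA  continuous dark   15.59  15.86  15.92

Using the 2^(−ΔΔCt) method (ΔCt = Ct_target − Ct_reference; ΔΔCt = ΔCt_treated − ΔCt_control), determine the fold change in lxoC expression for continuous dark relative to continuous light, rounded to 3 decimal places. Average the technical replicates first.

0.490

Mean Ct: lxoC continuous light 28.240; lxoC continuous dark 29.370; gyrA continuous light 15.690; gyrA continuous dark 15.790
ΔCt(continuous light) = 28.240 − 15.690 = 12.550
ΔCt(continuous dark) = 29.370 − 15.790 = 13.580
ΔΔCt = 13.580 − 12.550 = 1.030
Fold change = 2^(−1.030) = 0.4897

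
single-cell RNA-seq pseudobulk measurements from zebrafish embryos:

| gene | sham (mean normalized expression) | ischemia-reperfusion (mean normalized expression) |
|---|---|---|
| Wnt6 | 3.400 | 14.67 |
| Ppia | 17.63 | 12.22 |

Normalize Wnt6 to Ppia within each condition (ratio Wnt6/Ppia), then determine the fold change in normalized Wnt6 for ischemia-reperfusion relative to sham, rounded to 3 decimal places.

6.225

Wnt6/Ppia (sham) = 3.400 / 17.63 = 0.19285
Wnt6/Ppia (ischemia-reperfusion) = 14.67 / 12.22 = 1.2005
Fold change = 1.2005 / 0.19285 = 6.2249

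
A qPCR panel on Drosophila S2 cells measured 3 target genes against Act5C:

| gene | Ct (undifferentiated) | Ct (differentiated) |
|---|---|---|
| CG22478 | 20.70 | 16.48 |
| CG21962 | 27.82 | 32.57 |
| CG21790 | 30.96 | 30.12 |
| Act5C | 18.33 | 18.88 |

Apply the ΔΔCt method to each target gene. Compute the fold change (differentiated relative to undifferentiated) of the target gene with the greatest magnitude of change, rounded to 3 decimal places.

27.284

CG22478: ΔΔCt = (16.48−18.88) − (20.70−18.33) = -2.40 − 2.37 = -4.77; fold change = 2^4.77 = 27.284
CG21962: ΔΔCt = (32.57−18.88) − (27.82−18.33) = 13.69 − 9.49 = 4.20; fold change = 2^-4.20 = 0.054
CG21790: ΔΔCt = (30.12−18.88) − (30.96−18.33) = 11.24 − 12.63 = -1.39; fold change = 2^1.39 = 2.621
CG22478 has the largest |ΔΔCt| = 4.77.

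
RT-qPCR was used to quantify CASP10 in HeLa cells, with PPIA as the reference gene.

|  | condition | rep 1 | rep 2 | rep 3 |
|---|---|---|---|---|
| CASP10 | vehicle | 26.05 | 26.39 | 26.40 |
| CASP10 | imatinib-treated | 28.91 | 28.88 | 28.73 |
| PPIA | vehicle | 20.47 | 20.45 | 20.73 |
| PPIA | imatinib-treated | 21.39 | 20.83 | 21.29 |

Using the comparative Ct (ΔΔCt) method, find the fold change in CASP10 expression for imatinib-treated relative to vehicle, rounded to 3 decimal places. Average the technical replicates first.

Mean Ct: CASP10 vehicle 26.280; CASP10 imatinib-treated 28.840; PPIA vehicle 20.550; PPIA imatinib-treated 21.170
ΔCt(vehicle) = 26.280 − 20.550 = 5.730
ΔCt(imatinib-treated) = 28.840 − 21.170 = 7.670
ΔΔCt = 7.670 − 5.730 = 1.940
Fold change = 2^(−1.940) = 0.2606

0.261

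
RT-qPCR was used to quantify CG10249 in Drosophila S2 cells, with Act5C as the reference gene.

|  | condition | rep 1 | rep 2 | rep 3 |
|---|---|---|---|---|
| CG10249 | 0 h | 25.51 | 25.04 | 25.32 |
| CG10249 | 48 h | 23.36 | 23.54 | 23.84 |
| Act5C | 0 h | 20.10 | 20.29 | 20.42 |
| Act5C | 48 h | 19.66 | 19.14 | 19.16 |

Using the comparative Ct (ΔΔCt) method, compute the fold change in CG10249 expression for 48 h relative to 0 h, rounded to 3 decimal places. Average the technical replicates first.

Mean Ct: CG10249 0 h 25.290; CG10249 48 h 23.580; Act5C 0 h 20.270; Act5C 48 h 19.320
ΔCt(0 h) = 25.290 − 20.270 = 5.020
ΔCt(48 h) = 23.580 − 19.320 = 4.260
ΔΔCt = 4.260 − 5.020 = -0.760
Fold change = 2^(−(-0.760)) = 2^0.760 = 1.6935

1.693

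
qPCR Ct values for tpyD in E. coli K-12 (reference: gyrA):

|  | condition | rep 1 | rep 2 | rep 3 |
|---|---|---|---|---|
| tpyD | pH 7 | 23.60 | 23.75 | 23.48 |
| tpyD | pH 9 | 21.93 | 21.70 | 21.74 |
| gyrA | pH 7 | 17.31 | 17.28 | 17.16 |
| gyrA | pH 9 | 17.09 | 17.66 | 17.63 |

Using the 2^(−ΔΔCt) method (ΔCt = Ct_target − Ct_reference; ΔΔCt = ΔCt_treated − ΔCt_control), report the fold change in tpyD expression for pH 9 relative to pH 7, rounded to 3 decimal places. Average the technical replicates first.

4.084

Mean Ct: tpyD pH 7 23.610; tpyD pH 9 21.790; gyrA pH 7 17.250; gyrA pH 9 17.460
ΔCt(pH 7) = 23.610 − 17.250 = 6.360
ΔCt(pH 9) = 21.790 − 17.460 = 4.330
ΔΔCt = 4.330 − 6.360 = -2.030
Fold change = 2^(−(-2.030)) = 2^2.030 = 4.0840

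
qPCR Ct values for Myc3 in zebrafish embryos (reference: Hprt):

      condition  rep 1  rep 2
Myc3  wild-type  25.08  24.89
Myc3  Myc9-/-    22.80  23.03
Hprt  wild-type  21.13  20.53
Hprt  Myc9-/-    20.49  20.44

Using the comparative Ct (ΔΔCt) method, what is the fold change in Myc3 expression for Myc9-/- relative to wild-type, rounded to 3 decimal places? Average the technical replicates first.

3.260

Mean Ct: Myc3 wild-type 24.985; Myc3 Myc9-/- 22.915; Hprt wild-type 20.830; Hprt Myc9-/- 20.465
ΔCt(wild-type) = 24.985 − 20.830 = 4.155
ΔCt(Myc9-/-) = 22.915 − 20.465 = 2.450
ΔΔCt = 2.450 − 4.155 = -1.705
Fold change = 2^(−(-1.705)) = 2^1.705 = 3.2603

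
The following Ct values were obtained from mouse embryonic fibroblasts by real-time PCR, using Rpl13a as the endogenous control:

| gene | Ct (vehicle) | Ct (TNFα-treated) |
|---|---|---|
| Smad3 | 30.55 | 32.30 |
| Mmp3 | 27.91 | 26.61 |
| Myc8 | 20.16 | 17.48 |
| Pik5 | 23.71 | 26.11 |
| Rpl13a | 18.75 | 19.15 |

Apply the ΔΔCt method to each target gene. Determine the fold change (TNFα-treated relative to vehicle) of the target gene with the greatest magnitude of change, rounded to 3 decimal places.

8.456

Smad3: ΔΔCt = (32.30−19.15) − (30.55−18.75) = 13.15 − 11.80 = 1.35; fold change = 2^-1.35 = 0.392
Mmp3: ΔΔCt = (26.61−19.15) − (27.91−18.75) = 7.46 − 9.16 = -1.70; fold change = 2^1.70 = 3.249
Myc8: ΔΔCt = (17.48−19.15) − (20.16−18.75) = -1.67 − 1.41 = -3.08; fold change = 2^3.08 = 8.456
Pik5: ΔΔCt = (26.11−19.15) − (23.71−18.75) = 6.96 − 4.96 = 2.00; fold change = 2^-2.00 = 0.250
Myc8 has the largest |ΔΔCt| = 3.08.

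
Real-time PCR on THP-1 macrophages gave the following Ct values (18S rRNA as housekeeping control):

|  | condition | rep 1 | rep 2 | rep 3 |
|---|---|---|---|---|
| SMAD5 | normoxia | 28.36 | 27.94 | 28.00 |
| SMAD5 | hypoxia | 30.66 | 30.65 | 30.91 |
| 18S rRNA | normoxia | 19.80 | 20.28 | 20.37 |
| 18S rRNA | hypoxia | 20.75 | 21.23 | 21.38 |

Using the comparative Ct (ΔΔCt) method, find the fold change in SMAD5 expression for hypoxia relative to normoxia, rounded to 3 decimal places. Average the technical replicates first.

Mean Ct: SMAD5 normoxia 28.100; SMAD5 hypoxia 30.740; 18S rRNA normoxia 20.150; 18S rRNA hypoxia 21.120
ΔCt(normoxia) = 28.100 − 20.150 = 7.950
ΔCt(hypoxia) = 30.740 − 21.120 = 9.620
ΔΔCt = 9.620 − 7.950 = 1.670
Fold change = 2^(−1.670) = 0.3143

0.314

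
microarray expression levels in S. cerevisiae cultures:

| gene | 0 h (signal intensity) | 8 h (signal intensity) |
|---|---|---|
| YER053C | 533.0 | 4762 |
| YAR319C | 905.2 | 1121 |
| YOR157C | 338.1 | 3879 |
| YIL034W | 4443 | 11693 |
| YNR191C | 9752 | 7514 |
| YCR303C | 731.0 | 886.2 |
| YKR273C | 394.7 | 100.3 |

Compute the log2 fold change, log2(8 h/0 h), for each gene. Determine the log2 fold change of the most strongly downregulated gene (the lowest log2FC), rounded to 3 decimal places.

-1.976

log2(4762/533.0) = 3.159  (YER053C)
log2(1121/905.2) = 0.308  (YAR319C)
log2(3879/338.1) = 3.520  (YOR157C)
log2(11693/4443) = 1.396  (YIL034W)
log2(7514/9752) = -0.376  (YNR191C)
log2(886.2/731.0) = 0.278  (YCR303C)
log2(100.3/394.7) = -1.976  (YKR273C)
YKR273C is most strongly downregulated.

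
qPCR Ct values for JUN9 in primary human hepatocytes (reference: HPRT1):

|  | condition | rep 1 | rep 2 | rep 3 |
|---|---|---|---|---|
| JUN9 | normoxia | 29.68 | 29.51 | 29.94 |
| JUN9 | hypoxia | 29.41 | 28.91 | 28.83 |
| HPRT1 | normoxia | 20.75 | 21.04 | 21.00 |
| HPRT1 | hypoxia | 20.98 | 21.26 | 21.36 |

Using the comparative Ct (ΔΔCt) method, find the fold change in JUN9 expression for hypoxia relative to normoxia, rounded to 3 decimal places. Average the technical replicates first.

Mean Ct: JUN9 normoxia 29.710; JUN9 hypoxia 29.050; HPRT1 normoxia 20.930; HPRT1 hypoxia 21.200
ΔCt(normoxia) = 29.710 − 20.930 = 8.780
ΔCt(hypoxia) = 29.050 − 21.200 = 7.850
ΔΔCt = 7.850 − 8.780 = -0.930
Fold change = 2^(−(-0.930)) = 2^0.930 = 1.9053

1.905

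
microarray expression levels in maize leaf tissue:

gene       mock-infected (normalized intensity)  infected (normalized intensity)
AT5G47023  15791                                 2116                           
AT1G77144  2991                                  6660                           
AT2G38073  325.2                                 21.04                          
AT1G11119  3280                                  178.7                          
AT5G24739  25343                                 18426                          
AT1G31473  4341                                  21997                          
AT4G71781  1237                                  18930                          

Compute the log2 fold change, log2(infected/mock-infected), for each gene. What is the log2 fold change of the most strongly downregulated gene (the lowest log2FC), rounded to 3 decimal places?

log2(2116/15791) = -2.900  (AT5G47023)
log2(6660/2991) = 1.155  (AT1G77144)
log2(21.04/325.2) = -3.950  (AT2G38073)
log2(178.7/3280) = -4.198  (AT1G11119)
log2(18426/25343) = -0.460  (AT5G24739)
log2(21997/4341) = 2.341  (AT1G31473)
log2(18930/1237) = 3.936  (AT4G71781)
AT1G11119 is most strongly downregulated.

-4.198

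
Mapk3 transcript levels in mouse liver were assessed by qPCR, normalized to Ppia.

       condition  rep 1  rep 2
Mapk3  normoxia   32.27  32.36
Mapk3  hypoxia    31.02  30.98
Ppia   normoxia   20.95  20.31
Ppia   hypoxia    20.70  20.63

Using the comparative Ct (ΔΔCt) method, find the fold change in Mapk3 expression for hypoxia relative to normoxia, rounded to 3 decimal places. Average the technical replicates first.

Mean Ct: Mapk3 normoxia 32.315; Mapk3 hypoxia 31.000; Ppia normoxia 20.630; Ppia hypoxia 20.665
ΔCt(normoxia) = 32.315 − 20.630 = 11.685
ΔCt(hypoxia) = 31.000 − 20.665 = 10.335
ΔΔCt = 10.335 − 11.685 = -1.350
Fold change = 2^(−(-1.350)) = 2^1.350 = 2.5491

2.549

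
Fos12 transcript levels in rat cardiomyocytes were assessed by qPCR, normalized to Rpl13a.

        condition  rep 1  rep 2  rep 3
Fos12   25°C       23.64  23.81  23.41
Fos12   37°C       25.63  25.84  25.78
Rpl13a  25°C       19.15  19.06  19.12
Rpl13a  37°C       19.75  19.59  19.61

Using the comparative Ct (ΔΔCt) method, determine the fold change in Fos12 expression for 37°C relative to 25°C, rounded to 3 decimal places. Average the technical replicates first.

0.332

Mean Ct: Fos12 25°C 23.620; Fos12 37°C 25.750; Rpl13a 25°C 19.110; Rpl13a 37°C 19.650
ΔCt(25°C) = 23.620 − 19.110 = 4.510
ΔCt(37°C) = 25.750 − 19.650 = 6.100
ΔΔCt = 6.100 − 4.510 = 1.590
Fold change = 2^(−1.590) = 0.3322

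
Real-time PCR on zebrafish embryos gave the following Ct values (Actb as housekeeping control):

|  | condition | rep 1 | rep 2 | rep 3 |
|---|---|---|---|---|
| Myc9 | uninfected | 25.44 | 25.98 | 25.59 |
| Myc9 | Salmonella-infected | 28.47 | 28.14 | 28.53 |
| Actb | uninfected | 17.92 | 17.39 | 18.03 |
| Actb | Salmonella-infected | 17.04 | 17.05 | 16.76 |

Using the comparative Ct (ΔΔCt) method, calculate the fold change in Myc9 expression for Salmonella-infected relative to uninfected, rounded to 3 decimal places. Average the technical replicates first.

0.086

Mean Ct: Myc9 uninfected 25.670; Myc9 Salmonella-infected 28.380; Actb uninfected 17.780; Actb Salmonella-infected 16.950
ΔCt(uninfected) = 25.670 − 17.780 = 7.890
ΔCt(Salmonella-infected) = 28.380 − 16.950 = 11.430
ΔΔCt = 11.430 − 7.890 = 3.540
Fold change = 2^(−3.540) = 0.0860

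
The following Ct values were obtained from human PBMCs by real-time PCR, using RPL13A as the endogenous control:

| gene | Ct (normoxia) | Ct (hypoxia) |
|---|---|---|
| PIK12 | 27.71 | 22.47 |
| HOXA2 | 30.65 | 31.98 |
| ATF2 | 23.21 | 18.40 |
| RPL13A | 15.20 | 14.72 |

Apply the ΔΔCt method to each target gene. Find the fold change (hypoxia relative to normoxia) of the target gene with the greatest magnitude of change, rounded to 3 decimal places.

PIK12: ΔΔCt = (22.47−14.72) − (27.71−15.20) = 7.75 − 12.51 = -4.76; fold change = 2^4.76 = 27.096
HOXA2: ΔΔCt = (31.98−14.72) − (30.65−15.20) = 17.26 − 15.45 = 1.81; fold change = 2^-1.81 = 0.285
ATF2: ΔΔCt = (18.40−14.72) − (23.21−15.20) = 3.68 − 8.01 = -4.33; fold change = 2^4.33 = 20.112
PIK12 has the largest |ΔΔCt| = 4.76.

27.096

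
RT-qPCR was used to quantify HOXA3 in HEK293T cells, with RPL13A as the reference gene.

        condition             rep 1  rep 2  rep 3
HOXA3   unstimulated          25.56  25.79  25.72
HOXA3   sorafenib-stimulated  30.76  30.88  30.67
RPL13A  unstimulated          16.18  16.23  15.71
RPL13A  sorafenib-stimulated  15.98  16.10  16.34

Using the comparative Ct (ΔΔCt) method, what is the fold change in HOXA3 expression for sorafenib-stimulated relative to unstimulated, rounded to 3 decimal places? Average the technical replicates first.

Mean Ct: HOXA3 unstimulated 25.690; HOXA3 sorafenib-stimulated 30.770; RPL13A unstimulated 16.040; RPL13A sorafenib-stimulated 16.140
ΔCt(unstimulated) = 25.690 − 16.040 = 9.650
ΔCt(sorafenib-stimulated) = 30.770 − 16.140 = 14.630
ΔΔCt = 14.630 − 9.650 = 4.980
Fold change = 2^(−4.980) = 0.0317

0.032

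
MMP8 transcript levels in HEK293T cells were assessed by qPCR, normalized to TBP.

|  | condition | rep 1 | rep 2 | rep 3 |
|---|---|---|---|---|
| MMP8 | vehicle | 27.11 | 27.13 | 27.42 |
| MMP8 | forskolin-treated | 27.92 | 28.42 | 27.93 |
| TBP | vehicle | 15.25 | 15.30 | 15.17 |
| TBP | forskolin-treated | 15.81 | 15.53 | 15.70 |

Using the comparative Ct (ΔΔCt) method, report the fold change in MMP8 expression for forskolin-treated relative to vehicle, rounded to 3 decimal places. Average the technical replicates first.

Mean Ct: MMP8 vehicle 27.220; MMP8 forskolin-treated 28.090; TBP vehicle 15.240; TBP forskolin-treated 15.680
ΔCt(vehicle) = 27.220 − 15.240 = 11.980
ΔCt(forskolin-treated) = 28.090 − 15.680 = 12.410
ΔΔCt = 12.410 − 11.980 = 0.430
Fold change = 2^(−0.430) = 0.7423

0.742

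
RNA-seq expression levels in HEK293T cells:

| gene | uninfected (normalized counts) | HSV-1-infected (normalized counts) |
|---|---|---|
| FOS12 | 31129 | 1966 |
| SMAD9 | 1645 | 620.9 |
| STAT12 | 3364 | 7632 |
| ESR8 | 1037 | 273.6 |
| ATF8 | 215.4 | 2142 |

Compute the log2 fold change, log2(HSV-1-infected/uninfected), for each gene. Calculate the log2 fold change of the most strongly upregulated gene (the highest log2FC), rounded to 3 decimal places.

3.314

log2(1966/31129) = -3.985  (FOS12)
log2(620.9/1645) = -1.406  (SMAD9)
log2(7632/3364) = 1.182  (STAT12)
log2(273.6/1037) = -1.922  (ESR8)
log2(2142/215.4) = 3.314  (ATF8)
ATF8 is most strongly upregulated.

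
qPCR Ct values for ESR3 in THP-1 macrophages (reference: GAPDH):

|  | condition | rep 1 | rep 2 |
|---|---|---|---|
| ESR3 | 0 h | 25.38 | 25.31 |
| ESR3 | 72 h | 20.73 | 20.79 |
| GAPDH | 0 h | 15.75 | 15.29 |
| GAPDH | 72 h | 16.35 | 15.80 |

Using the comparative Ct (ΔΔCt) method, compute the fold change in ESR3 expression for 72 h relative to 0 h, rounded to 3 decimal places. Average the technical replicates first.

Mean Ct: ESR3 0 h 25.345; ESR3 72 h 20.760; GAPDH 0 h 15.520; GAPDH 72 h 16.075
ΔCt(0 h) = 25.345 − 15.520 = 9.825
ΔCt(72 h) = 20.760 − 16.075 = 4.685
ΔΔCt = 4.685 − 9.825 = -5.140
Fold change = 2^(−(-5.140)) = 2^5.140 = 35.2610

35.261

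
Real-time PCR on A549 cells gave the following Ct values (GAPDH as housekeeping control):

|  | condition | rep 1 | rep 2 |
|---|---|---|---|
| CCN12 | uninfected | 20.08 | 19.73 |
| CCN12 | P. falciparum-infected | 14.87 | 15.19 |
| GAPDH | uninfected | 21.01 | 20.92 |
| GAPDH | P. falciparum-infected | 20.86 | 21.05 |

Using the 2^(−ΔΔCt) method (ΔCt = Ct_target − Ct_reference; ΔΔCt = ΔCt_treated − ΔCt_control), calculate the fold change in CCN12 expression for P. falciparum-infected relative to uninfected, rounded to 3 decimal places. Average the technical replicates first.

29.141

Mean Ct: CCN12 uninfected 19.905; CCN12 P. falciparum-infected 15.030; GAPDH uninfected 20.965; GAPDH P. falciparum-infected 20.955
ΔCt(uninfected) = 19.905 − 20.965 = -1.060
ΔCt(P. falciparum-infected) = 15.030 − 20.955 = -5.925
ΔΔCt = -5.925 − (-1.060) = -4.865
Fold change = 2^(−(-4.865)) = 2^4.865 = 29.1414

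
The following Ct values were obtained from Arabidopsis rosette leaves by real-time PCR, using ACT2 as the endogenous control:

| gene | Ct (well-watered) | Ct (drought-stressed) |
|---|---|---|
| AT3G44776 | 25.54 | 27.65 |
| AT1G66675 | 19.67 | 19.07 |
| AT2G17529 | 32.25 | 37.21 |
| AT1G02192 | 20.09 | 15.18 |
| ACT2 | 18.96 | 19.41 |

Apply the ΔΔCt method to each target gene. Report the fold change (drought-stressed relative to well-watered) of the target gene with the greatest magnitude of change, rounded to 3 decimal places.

AT3G44776: ΔΔCt = (27.65−19.41) − (25.54−18.96) = 8.24 − 6.58 = 1.66; fold change = 2^-1.66 = 0.316
AT1G66675: ΔΔCt = (19.07−19.41) − (19.67−18.96) = -0.34 − 0.71 = -1.05; fold change = 2^1.05 = 2.071
AT2G17529: ΔΔCt = (37.21−19.41) − (32.25−18.96) = 17.80 − 13.29 = 4.51; fold change = 2^-4.51 = 0.044
AT1G02192: ΔΔCt = (15.18−19.41) − (20.09−18.96) = -4.23 − 1.13 = -5.36; fold change = 2^5.36 = 41.070
AT1G02192 has the largest |ΔΔCt| = 5.36.

41.070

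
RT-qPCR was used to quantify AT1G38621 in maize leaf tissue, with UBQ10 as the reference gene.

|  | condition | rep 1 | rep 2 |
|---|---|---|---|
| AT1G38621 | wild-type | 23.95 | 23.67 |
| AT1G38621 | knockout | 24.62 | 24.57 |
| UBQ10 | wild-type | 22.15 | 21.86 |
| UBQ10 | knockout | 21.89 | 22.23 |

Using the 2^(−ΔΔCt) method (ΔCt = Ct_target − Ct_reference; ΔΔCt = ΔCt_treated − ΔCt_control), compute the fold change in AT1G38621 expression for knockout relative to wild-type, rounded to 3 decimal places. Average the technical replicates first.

0.603

Mean Ct: AT1G38621 wild-type 23.810; AT1G38621 knockout 24.595; UBQ10 wild-type 22.005; UBQ10 knockout 22.060
ΔCt(wild-type) = 23.810 − 22.005 = 1.805
ΔCt(knockout) = 24.595 − 22.060 = 2.535
ΔΔCt = 2.535 − 1.805 = 0.730
Fold change = 2^(−0.730) = 0.6029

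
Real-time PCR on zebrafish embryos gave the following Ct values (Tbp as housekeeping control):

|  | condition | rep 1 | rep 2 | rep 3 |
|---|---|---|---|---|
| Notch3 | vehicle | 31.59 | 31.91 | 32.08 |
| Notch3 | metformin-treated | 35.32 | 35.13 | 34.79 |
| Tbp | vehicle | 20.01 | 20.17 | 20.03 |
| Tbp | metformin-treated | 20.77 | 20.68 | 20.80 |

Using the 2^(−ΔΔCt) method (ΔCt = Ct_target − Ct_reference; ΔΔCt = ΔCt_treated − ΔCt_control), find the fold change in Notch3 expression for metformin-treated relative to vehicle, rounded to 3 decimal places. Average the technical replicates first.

Mean Ct: Notch3 vehicle 31.860; Notch3 metformin-treated 35.080; Tbp vehicle 20.070; Tbp metformin-treated 20.750
ΔCt(vehicle) = 31.860 − 20.070 = 11.790
ΔCt(metformin-treated) = 35.080 − 20.750 = 14.330
ΔΔCt = 14.330 − 11.790 = 2.540
Fold change = 2^(−2.540) = 0.1719

0.172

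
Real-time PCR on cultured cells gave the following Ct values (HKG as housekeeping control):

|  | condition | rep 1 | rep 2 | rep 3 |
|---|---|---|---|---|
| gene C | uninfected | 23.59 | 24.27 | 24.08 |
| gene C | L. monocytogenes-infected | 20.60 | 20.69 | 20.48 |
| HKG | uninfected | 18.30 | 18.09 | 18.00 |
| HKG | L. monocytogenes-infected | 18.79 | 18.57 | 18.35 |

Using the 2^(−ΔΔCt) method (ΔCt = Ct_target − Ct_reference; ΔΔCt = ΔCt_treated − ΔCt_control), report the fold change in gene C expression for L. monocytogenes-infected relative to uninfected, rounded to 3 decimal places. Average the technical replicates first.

Mean Ct: gene C uninfected 23.980; gene C L. monocytogenes-infected 20.590; HKG uninfected 18.130; HKG L. monocytogenes-infected 18.570
ΔCt(uninfected) = 23.980 − 18.130 = 5.850
ΔCt(L. monocytogenes-infected) = 20.590 − 18.570 = 2.020
ΔΔCt = 2.020 − 5.850 = -3.830
Fold change = 2^(−(-3.830)) = 2^3.830 = 14.2215

14.221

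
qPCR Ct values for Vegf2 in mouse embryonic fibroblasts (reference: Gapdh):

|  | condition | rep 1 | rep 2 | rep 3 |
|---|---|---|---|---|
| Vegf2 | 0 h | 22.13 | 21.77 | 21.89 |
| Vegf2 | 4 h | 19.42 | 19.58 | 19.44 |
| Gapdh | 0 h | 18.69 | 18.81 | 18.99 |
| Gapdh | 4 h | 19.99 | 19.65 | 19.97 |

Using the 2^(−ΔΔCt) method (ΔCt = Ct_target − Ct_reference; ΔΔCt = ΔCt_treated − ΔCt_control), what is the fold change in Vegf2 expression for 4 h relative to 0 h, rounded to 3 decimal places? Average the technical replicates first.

Mean Ct: Vegf2 0 h 21.930; Vegf2 4 h 19.480; Gapdh 0 h 18.830; Gapdh 4 h 19.870
ΔCt(0 h) = 21.930 − 18.830 = 3.100
ΔCt(4 h) = 19.480 − 19.870 = -0.390
ΔΔCt = -0.390 − 3.100 = -3.490
Fold change = 2^(−(-3.490)) = 2^3.490 = 11.2356

11.236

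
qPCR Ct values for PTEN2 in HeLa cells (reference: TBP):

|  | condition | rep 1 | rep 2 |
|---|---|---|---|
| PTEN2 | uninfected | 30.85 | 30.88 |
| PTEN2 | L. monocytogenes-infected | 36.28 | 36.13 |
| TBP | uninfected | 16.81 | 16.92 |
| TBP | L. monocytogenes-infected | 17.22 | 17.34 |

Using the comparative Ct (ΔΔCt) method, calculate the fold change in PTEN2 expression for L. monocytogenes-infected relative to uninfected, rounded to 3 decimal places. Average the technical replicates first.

0.033

Mean Ct: PTEN2 uninfected 30.865; PTEN2 L. monocytogenes-infected 36.205; TBP uninfected 16.865; TBP L. monocytogenes-infected 17.280
ΔCt(uninfected) = 30.865 − 16.865 = 14.000
ΔCt(L. monocytogenes-infected) = 36.205 − 17.280 = 18.925
ΔΔCt = 18.925 − 14.000 = 4.925
Fold change = 2^(−4.925) = 0.0329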